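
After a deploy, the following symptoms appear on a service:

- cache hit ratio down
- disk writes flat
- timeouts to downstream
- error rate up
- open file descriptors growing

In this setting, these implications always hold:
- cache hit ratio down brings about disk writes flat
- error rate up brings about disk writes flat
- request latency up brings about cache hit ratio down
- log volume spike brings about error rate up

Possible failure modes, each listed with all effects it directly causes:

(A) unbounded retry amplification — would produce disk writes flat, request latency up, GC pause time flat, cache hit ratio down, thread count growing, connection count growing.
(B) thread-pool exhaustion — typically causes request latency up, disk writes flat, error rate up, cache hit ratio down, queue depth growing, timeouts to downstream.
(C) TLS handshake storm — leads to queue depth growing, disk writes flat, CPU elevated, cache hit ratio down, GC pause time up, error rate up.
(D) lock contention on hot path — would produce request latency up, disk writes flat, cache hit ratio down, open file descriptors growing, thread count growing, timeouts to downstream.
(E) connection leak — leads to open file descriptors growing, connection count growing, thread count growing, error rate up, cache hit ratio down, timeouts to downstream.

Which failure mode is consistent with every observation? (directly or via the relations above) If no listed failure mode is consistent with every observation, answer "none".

Testing each hypothesis:
(A) unbounded retry amplification — does not account for timeouts to downstream, error rate up, open file descriptors growing
(B) thread-pool exhaustion — cache hit ratio down yes; disk writes flat yes; timeouts to downstream yes; error rate up yes; open file descriptors growing NO
(C) TLS handshake storm — does not account for timeouts to downstream, open file descriptors growing
(D) lock contention on hot path — does not account for error rate up
(E) connection leak — cache hit ratio down yes; disk writes flat yes (by error rate up → disk writes flat); timeouts to downstream yes; error rate up yes; open file descriptors growing yes
(E) alone accounts for all the evidence.

E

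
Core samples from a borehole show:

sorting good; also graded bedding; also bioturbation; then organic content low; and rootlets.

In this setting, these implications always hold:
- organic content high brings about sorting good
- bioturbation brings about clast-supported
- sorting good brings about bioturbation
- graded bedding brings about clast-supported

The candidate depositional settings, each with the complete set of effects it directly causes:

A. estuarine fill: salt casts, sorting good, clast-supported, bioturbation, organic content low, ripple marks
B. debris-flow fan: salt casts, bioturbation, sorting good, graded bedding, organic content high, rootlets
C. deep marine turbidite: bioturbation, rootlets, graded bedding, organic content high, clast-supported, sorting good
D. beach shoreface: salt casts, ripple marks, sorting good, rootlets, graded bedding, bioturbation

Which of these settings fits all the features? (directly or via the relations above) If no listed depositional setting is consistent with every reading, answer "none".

none

Checking each candidate against the observations:
(A) estuarine fill — sorting good match; graded bedding miss; bioturbation match; organic content low match; rootlets miss
(B) debris-flow fan — sorting good match; graded bedding match; bioturbation match; organic content low miss; rootlets match
(C) deep marine turbidite — sorting good match; graded bedding match; bioturbation match; organic content low miss; rootlets match
(D) beach shoreface — sorting good match; graded bedding match; bioturbation match; organic content low miss; rootlets match
None of the listed candidates fits everything.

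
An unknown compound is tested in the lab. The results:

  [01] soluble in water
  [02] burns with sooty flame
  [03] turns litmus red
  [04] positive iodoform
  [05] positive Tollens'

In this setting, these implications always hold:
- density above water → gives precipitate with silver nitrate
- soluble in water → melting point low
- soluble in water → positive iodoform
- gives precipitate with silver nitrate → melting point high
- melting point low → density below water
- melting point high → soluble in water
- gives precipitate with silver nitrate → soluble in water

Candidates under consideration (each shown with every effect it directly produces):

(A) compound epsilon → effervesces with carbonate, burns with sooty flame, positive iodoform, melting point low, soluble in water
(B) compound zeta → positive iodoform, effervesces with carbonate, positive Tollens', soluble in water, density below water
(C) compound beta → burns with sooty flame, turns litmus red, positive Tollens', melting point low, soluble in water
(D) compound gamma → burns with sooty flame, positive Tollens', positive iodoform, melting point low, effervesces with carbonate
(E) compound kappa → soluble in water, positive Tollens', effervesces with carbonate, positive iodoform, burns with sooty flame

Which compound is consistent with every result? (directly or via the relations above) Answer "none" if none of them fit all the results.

C

Per-candidate check:
(A) compound epsilon — soluble in water +; burns with sooty flame +; turns litmus red -; positive iodoform +; positive Tollens' -
(B) compound zeta — soluble in water +; burns with sooty flame -; turns litmus red -; positive iodoform +; positive Tollens' +
(C) compound beta — soluble in water +; burns with sooty flame +; turns litmus red +; positive iodoform + (through soluble in water → positive iodoform); positive Tollens' +
(D) compound gamma — does not account for soluble in water, turns litmus red
(E) compound kappa — soluble in water +; burns with sooty flame +; turns litmus red -; positive iodoform +; positive Tollens' +
(C) is the only candidate with no mismatches.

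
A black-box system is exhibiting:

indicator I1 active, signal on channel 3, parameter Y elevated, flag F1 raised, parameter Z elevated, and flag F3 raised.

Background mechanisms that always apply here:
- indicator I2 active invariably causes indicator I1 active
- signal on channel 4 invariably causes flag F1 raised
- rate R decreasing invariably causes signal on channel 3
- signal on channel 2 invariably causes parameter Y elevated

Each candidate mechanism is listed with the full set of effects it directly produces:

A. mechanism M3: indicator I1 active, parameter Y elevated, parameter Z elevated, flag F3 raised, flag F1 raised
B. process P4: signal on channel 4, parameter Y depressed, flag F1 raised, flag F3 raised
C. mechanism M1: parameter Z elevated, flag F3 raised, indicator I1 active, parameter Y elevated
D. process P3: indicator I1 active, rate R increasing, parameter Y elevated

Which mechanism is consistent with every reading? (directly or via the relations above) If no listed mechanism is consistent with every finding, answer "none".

Per-candidate check:
(A) mechanism M3 — does not account for signal on channel 3
(B) process P4 — indicator I1 active -; signal on channel 3 -; parameter Y elevated -; flag F1 raised +; parameter Z elevated -; flag F3 raised +
(C) mechanism M1 — does not account for signal on channel 3, flag F1 raised
(D) process P3 — indicator I1 active +; signal on channel 3 -; parameter Y elevated +; flag F1 raised -; parameter Z elevated -; flag F3 raised -
No candidate is consistent with all observations.

none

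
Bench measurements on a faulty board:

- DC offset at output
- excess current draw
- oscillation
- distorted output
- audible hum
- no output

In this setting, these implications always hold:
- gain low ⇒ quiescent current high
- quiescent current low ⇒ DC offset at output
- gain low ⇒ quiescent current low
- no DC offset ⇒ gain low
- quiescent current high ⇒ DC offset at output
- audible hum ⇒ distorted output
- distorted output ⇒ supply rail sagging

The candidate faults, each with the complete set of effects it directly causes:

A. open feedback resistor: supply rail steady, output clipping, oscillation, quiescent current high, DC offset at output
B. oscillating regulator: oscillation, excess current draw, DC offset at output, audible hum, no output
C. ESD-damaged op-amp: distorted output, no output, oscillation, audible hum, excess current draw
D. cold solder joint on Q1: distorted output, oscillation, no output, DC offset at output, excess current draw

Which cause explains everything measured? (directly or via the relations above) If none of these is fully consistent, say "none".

B

Per-candidate check:
(A) open feedback resistor — DC offset at output ✓; excess current draw ✗; oscillation ✓; distorted output ✗; audible hum ✗; no output ✗
(B) oscillating regulator — accounts for every observation (distorted output by audible hum → distorted output)
(C) ESD-damaged op-amp — DC offset at output ✗; excess current draw ✓; oscillation ✓; distorted output ✓; audible hum ✓; no output ✓
(D) cold solder joint on Q1 — DC offset at output ✓; excess current draw ✓; oscillation ✓; distorted output ✓; audible hum ✗; no output ✓
Only (B) is consistent with every observation.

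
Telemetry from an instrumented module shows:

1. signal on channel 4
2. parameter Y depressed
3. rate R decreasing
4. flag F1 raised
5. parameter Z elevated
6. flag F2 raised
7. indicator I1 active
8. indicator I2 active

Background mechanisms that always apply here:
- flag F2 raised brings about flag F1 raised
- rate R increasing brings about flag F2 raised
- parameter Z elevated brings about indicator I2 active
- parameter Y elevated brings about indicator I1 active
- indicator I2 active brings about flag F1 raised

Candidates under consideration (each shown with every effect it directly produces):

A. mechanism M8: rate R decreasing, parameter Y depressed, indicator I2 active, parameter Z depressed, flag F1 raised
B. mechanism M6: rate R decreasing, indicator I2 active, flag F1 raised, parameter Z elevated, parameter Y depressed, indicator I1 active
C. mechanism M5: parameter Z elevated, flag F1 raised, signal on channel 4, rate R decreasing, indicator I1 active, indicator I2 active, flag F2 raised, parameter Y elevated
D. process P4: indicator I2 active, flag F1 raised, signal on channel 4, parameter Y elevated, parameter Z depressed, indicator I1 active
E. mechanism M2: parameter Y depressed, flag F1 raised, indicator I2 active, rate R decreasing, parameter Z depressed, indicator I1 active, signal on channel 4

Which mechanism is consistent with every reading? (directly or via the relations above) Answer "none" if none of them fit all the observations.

Testing each hypothesis:
(A) mechanism M8 — fails on signal on channel 4, parameter Z elevated, flag F2 raised, indicator I1 active (predicts parameter Z depressed, not parameter Z elevated)
(B) mechanism M6 — does not account for signal on channel 4, flag F2 raised
(C) mechanism M5 — signal on channel 4 ✓; parameter Y depressed ✗; rate R decreasing ✓; flag F1 raised ✓; parameter Z elevated ✓; flag F2 raised ✓; indicator I1 active ✓; indicator I2 active ✓
(D) process P4 — fails on parameter Y depressed, rate R decreasing, parameter Z elevated, flag F2 raised (predicts parameter Y elevated, not parameter Y depressed; predicts parameter Z depressed, not parameter Z elevated)
(E) mechanism M2 — signal on channel 4 ✓; parameter Y depressed ✓; rate R decreasing ✓; flag F1 raised ✓; parameter Z elevated ✗; flag F2 raised ✗; indicator I1 active ✓; indicator I2 active ✓
None of the listed candidates fits everything.

none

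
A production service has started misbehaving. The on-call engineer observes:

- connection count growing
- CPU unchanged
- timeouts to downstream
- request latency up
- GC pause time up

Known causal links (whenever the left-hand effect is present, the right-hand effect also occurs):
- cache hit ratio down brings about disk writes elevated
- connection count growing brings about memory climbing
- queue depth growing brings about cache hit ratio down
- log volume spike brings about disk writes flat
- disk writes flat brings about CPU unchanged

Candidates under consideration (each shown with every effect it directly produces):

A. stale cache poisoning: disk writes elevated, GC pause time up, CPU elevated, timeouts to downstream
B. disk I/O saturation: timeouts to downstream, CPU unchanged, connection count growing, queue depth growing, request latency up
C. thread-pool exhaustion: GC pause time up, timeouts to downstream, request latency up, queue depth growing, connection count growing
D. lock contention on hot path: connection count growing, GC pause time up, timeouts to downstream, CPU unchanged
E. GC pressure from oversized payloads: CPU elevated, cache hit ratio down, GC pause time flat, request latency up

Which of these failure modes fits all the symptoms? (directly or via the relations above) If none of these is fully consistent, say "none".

none

Checking each candidate against the observations:
(A) stale cache poisoning — fails on connection count growing, CPU unchanged, request latency up (predicts CPU elevated, not CPU unchanged)
(B) disk I/O saturation — does not account for GC pause time up
(C) thread-pool exhaustion — does not account for CPU unchanged
(D) lock contention on hot path — does not account for request latency up
(E) GC pressure from oversized payloads — fails on connection count growing, CPU unchanged, timeouts to downstream, GC pause time up (predicts CPU elevated, not CPU unchanged; predicts GC pause time flat, not GC pause time up)
None of the listed candidates fits everything.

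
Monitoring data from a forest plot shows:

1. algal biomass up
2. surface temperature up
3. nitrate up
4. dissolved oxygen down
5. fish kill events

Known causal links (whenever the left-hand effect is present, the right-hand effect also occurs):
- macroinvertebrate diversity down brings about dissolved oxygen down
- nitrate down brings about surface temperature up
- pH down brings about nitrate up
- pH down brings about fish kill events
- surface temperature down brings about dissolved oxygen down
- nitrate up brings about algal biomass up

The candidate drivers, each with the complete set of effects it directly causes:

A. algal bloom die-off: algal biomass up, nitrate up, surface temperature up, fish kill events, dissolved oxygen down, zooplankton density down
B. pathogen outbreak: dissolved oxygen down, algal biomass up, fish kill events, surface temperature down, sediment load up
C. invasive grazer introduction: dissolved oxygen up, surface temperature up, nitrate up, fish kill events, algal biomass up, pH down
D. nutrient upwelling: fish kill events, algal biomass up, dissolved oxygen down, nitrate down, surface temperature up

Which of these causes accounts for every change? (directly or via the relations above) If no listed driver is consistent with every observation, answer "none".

A

Per-candidate check:
(A) algal bloom die-off — accounts for every observation
(B) pathogen outbreak — algal biomass up yes; surface temperature up NO; nitrate up NO; dissolved oxygen down yes; fish kill events yes
(C) invasive grazer introduction — fails on dissolved oxygen down (predicts dissolved oxygen up, not dissolved oxygen down)
(D) nutrient upwelling — fails on nitrate up (predicts nitrate down, not nitrate up)
(A) is the only candidate with no mismatches.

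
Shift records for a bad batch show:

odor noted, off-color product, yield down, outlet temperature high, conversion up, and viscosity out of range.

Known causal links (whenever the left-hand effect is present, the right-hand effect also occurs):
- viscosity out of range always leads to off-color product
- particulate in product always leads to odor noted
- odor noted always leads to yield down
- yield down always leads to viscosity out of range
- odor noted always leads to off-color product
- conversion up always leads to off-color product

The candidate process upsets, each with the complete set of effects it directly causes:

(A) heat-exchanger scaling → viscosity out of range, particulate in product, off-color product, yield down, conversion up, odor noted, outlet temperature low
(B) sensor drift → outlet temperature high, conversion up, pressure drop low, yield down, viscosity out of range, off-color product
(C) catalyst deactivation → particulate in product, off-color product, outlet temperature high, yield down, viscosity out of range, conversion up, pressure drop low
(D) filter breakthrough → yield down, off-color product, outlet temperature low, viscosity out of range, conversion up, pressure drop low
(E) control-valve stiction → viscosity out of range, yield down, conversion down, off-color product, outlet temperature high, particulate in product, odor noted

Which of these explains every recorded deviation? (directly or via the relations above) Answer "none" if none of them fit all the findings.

C

For each candidate, compare predicted effects to what was observed:
(A) heat-exchanger scaling — odor noted ✓; off-color product ✓; yield down ✓; outlet temperature high ✗; conversion up ✓; viscosity out of range ✓
(B) sensor drift — does not account for odor noted
(C) catalyst deactivation — odor noted ✓ (by particulate in product → odor noted); off-color product ✓; yield down ✓; outlet temperature high ✓; conversion up ✓; viscosity out of range ✓
(D) filter breakthrough — odor noted ✗; off-color product ✓; yield down ✓; outlet temperature high ✗; conversion up ✓; viscosity out of range ✓
(E) control-valve stiction — fails on conversion up (predicts conversion down, not conversion up)
(C) alone accounts for all the evidence.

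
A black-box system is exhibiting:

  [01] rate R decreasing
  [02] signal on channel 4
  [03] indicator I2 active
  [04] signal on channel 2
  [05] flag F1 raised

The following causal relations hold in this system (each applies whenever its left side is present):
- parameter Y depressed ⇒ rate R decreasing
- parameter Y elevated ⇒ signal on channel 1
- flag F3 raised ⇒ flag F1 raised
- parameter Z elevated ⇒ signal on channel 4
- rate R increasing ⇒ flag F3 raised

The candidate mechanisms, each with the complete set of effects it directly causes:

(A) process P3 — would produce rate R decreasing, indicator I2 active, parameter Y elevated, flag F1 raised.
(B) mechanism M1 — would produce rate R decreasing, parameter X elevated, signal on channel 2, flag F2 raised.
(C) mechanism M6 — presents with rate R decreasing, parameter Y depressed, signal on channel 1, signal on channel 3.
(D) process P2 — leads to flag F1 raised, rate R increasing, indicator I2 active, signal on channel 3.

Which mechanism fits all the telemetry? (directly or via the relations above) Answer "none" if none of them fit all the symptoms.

Checking each candidate against the observations:
(A) process P3 — rate R decreasing match; signal on channel 4 miss; indicator I2 active match; signal on channel 2 miss; flag F1 raised match
(B) mechanism M1 — rate R decreasing match; signal on channel 4 miss; indicator I2 active miss; signal on channel 2 match; flag F1 raised miss
(C) mechanism M6 — does not account for signal on channel 4, indicator I2 active, signal on channel 2, flag F1 raised
(D) process P2 — rate R decreasing miss; signal on channel 4 miss; indicator I2 active match; signal on channel 2 miss; flag F1 raised match
No candidate is consistent with all observations.

none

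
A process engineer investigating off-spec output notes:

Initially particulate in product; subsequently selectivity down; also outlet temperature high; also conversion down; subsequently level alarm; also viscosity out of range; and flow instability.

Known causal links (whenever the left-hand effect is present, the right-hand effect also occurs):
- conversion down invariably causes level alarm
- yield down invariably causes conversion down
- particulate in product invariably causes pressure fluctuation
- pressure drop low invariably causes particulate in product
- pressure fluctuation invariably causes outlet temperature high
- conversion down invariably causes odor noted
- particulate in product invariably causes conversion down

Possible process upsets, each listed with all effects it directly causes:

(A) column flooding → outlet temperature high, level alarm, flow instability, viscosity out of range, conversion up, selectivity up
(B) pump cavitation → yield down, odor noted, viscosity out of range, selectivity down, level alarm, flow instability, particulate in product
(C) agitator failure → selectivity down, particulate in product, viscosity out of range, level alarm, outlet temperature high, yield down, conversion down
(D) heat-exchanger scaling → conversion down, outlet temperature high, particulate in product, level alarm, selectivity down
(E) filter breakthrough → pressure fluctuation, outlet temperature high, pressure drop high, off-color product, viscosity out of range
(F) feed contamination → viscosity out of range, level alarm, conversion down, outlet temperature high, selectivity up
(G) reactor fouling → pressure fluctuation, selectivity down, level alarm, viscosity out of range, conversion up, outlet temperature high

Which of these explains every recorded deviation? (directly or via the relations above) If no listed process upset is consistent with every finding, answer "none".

B

Testing each hypothesis:
(A) column flooding — particulate in product miss; selectivity down miss; outlet temperature high match; conversion down miss; level alarm match; viscosity out of range match; flow instability match
(B) pump cavitation — particulate in product match; selectivity down match; outlet temperature high match (by particulate in product → pressure fluctuation → outlet temperature high); conversion down match (by yield down → conversion down); level alarm match; viscosity out of range match; flow instability match
(C) agitator failure — does not account for flow instability
(D) heat-exchanger scaling — particulate in product match; selectivity down match; outlet temperature high match; conversion down match; level alarm match; viscosity out of range miss; flow instability miss
(E) filter breakthrough — does not account for particulate in product, selectivity down, conversion down, level alarm, flow instability
(F) feed contamination — fails on particulate in product, selectivity down, flow instability (predicts selectivity up, not selectivity down)
(G) reactor fouling — particulate in product miss; selectivity down match; outlet temperature high match; conversion down miss; level alarm match; viscosity out of range match; flow instability miss
(B) is the only candidate with no mismatches.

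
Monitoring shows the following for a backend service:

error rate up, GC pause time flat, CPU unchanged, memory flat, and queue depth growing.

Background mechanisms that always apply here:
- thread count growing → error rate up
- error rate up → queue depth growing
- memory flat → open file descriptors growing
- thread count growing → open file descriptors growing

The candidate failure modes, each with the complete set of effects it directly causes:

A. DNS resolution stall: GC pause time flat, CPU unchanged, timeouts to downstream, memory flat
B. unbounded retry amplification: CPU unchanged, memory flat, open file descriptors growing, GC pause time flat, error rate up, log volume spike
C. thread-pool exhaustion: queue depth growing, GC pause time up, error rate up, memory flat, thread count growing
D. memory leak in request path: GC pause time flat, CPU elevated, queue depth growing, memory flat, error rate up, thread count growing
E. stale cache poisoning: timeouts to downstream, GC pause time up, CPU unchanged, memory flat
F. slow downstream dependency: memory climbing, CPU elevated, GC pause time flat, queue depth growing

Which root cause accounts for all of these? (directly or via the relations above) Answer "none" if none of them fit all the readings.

B

Checking each candidate against the observations:
(A) DNS resolution stall — error rate up miss; GC pause time flat match; CPU unchanged match; memory flat match; queue depth growing miss
(B) unbounded retry amplification — accounts for every observation (queue depth growing via error rate up → queue depth growing)
(C) thread-pool exhaustion — fails on GC pause time flat, CPU unchanged (predicts GC pause time up, not GC pause time flat)
(D) memory leak in request path — error rate up match; GC pause time flat match; CPU unchanged miss; memory flat match; queue depth growing match
(E) stale cache poisoning — fails on error rate up, GC pause time flat, queue depth growing (predicts GC pause time up, not GC pause time flat)
(F) slow downstream dependency — error rate up miss; GC pause time flat match; CPU unchanged miss; memory flat miss; queue depth growing match
(B) is the only candidate with no mismatches.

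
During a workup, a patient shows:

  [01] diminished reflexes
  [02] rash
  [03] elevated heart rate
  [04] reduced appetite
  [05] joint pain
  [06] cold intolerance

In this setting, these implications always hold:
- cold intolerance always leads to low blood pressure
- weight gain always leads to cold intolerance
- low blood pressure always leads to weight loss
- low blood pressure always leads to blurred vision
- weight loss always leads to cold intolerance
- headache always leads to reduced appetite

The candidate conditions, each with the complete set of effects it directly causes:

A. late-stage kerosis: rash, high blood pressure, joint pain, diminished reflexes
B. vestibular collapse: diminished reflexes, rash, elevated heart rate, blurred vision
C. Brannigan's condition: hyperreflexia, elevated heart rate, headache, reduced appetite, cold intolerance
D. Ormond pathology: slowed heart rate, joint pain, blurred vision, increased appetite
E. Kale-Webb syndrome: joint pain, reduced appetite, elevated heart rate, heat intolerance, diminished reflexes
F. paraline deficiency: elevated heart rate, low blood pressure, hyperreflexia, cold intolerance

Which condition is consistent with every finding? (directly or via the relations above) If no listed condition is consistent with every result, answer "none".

Testing each hypothesis:
(A) late-stage kerosis — diminished reflexes +; rash +; elevated heart rate -; reduced appetite -; joint pain +; cold intolerance -
(B) vestibular collapse — diminished reflexes +; rash +; elevated heart rate +; reduced appetite -; joint pain -; cold intolerance -
(C) Brannigan's condition — diminished reflexes -; rash -; elevated heart rate +; reduced appetite +; joint pain -; cold intolerance +
(D) Ormond pathology — fails on diminished reflexes, rash, elevated heart rate, reduced appetite, cold intolerance (predicts slowed heart rate, not elevated heart rate; predicts increased appetite, not reduced appetite)
(E) Kale-Webb syndrome — diminished reflexes +; rash -; elevated heart rate +; reduced appetite +; joint pain +; cold intolerance -
(F) paraline deficiency — fails on diminished reflexes, rash, reduced appetite, joint pain (predicts hyperreflexia, not diminished reflexes)
Every candidate fails on at least one observation.

none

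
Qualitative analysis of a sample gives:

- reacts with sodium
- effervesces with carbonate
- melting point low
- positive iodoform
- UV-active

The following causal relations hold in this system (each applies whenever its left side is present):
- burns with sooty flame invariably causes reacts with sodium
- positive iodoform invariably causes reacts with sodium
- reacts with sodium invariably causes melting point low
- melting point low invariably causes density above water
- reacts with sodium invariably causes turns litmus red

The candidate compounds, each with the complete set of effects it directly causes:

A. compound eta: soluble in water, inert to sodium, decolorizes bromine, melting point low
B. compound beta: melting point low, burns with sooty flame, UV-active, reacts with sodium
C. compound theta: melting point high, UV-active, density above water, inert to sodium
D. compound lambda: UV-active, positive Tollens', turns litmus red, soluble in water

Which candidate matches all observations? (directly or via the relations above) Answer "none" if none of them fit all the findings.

none

Testing each hypothesis:
(A) compound eta — reacts with sodium NO; effervesces with carbonate NO; melting point low yes; positive iodoform NO; UV-active NO
(B) compound beta — does not account for effervesces with carbonate, positive iodoform
(C) compound theta — fails on reacts with sodium, effervesces with carbonate, melting point low, positive iodoform (predicts inert to sodium, not reacts with sodium; predicts melting point high, not melting point low)
(D) compound lambda — does not account for reacts with sodium, effervesces with carbonate, melting point low, positive iodoform
None of the listed candidates fits everything.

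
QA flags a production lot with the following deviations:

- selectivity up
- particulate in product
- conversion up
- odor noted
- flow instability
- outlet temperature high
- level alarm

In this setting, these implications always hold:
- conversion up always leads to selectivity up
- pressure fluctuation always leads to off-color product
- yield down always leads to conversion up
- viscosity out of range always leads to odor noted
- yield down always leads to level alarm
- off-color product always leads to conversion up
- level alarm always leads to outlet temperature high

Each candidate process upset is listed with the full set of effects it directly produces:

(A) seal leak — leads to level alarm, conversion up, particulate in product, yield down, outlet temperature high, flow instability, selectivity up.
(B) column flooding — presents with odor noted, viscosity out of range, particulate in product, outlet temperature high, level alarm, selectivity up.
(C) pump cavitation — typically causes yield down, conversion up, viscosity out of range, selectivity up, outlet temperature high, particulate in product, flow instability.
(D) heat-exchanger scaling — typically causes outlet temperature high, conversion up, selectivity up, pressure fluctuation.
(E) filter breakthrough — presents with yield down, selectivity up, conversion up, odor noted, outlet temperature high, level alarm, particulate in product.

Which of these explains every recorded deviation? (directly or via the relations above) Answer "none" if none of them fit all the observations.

Checking each candidate against the observations:
(A) seal leak — selectivity up +; particulate in product +; conversion up +; odor noted -; flow instability +; outlet temperature high +; level alarm +
(B) column flooding — selectivity up +; particulate in product +; conversion up -; odor noted +; flow instability -; outlet temperature high +; level alarm +
(C) pump cavitation — accounts for every observation (odor noted by viscosity out of range → odor noted)
(D) heat-exchanger scaling — does not account for particulate in product, odor noted, flow instability, level alarm
(E) filter breakthrough — selectivity up +; particulate in product +; conversion up +; odor noted +; flow instability -; outlet temperature high +; level alarm +
(C) alone accounts for all the evidence.

C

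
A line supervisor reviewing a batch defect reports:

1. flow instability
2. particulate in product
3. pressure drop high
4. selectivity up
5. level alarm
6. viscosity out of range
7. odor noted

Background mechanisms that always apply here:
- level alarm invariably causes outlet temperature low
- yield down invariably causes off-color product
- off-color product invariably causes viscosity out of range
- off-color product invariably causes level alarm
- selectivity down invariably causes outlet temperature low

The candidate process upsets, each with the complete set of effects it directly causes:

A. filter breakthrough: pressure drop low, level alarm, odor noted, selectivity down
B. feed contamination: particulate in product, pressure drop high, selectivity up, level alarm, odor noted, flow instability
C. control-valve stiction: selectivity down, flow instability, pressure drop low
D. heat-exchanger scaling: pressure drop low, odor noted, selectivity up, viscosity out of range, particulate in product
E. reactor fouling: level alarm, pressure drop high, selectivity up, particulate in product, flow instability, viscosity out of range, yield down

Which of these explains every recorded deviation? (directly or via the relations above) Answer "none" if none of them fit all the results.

Checking each candidate against the observations:
(A) filter breakthrough — fails on flow instability, particulate in product, pressure drop high, selectivity up, viscosity out of range (predicts pressure drop low, not pressure drop high; predicts selectivity down, not selectivity up)
(B) feed contamination — does not account for viscosity out of range
(C) control-valve stiction — fails on particulate in product, pressure drop high, selectivity up, level alarm, viscosity out of range, odor noted (predicts pressure drop low, not pressure drop high; predicts selectivity down, not selectivity up)
(D) heat-exchanger scaling — flow instability miss; particulate in product match; pressure drop high miss; selectivity up match; level alarm miss; viscosity out of range match; odor noted match
(E) reactor fouling — flow instability match; particulate in product match; pressure drop high match; selectivity up match; level alarm match; viscosity out of range match; odor noted miss
Every candidate fails on at least one observation.

none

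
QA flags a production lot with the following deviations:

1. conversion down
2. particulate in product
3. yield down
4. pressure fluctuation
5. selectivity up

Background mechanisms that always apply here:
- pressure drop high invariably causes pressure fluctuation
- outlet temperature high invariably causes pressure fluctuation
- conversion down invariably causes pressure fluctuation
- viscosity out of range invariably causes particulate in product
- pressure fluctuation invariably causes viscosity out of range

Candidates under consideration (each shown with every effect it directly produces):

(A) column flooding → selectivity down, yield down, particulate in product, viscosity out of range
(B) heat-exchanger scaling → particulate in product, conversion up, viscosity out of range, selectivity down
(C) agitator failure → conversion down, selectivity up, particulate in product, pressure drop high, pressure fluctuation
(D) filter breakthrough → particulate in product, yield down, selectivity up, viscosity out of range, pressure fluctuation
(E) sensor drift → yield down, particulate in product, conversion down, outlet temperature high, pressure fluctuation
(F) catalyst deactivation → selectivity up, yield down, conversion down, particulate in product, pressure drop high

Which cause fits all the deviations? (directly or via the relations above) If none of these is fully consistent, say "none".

Per-candidate check:
(A) column flooding — conversion down NO; particulate in product yes; yield down yes; pressure fluctuation NO; selectivity up NO
(B) heat-exchanger scaling — fails on conversion down, yield down, pressure fluctuation, selectivity up (predicts conversion up, not conversion down; predicts selectivity down, not selectivity up)
(C) agitator failure — conversion down yes; particulate in product yes; yield down NO; pressure fluctuation yes; selectivity up yes
(D) filter breakthrough — conversion down NO; particulate in product yes; yield down yes; pressure fluctuation yes; selectivity up yes
(E) sensor drift — conversion down yes; particulate in product yes; yield down yes; pressure fluctuation yes; selectivity up NO
(F) catalyst deactivation — accounts for every observation (pressure fluctuation by pressure drop high → pressure fluctuation)
Only (F) is consistent with every observation.

F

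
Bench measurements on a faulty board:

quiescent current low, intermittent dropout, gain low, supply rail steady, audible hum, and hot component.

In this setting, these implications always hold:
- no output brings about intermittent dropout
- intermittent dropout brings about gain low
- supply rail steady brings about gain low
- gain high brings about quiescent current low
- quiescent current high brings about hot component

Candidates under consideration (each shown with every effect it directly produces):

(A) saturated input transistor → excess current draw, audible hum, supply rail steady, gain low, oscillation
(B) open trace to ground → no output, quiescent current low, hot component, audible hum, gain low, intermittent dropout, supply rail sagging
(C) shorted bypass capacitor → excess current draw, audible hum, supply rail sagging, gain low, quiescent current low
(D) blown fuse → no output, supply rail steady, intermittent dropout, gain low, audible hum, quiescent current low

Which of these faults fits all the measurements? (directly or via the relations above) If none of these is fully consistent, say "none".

Per-candidate check:
(A) saturated input transistor — quiescent current low NO; intermittent dropout NO; gain low yes; supply rail steady yes; audible hum yes; hot component NO
(B) open trace to ground — fails on supply rail steady (predicts supply rail sagging, not supply rail steady)
(C) shorted bypass capacitor — fails on intermittent dropout, supply rail steady, hot component (predicts supply rail sagging, not supply rail steady)
(D) blown fuse — quiescent current low yes; intermittent dropout yes; gain low yes; supply rail steady yes; audible hum yes; hot component NO
None of the listed candidates fits everything.

none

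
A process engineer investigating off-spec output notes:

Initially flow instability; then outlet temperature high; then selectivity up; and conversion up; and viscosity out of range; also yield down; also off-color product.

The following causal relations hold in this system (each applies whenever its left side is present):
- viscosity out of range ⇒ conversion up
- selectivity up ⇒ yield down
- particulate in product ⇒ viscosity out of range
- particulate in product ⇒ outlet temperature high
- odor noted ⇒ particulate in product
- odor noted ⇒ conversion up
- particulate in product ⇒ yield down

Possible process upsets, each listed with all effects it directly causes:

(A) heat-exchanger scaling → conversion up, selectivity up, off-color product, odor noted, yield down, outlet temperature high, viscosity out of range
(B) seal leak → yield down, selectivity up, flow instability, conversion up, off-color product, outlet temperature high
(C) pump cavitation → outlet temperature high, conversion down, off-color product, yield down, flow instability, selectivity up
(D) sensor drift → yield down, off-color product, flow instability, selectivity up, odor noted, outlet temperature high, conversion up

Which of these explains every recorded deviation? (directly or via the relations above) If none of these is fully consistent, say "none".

D

Testing each hypothesis:
(A) heat-exchanger scaling — flow instability -; outlet temperature high +; selectivity up +; conversion up +; viscosity out of range +; yield down +; off-color product +
(B) seal leak — flow instability +; outlet temperature high +; selectivity up +; conversion up +; viscosity out of range -; yield down +; off-color product +
(C) pump cavitation — flow instability +; outlet temperature high +; selectivity up +; conversion up -; viscosity out of range -; yield down +; off-color product +
(D) sensor drift — flow instability +; outlet temperature high +; selectivity up +; conversion up +; viscosity out of range + (by odor noted → particulate in product → viscosity out of range); yield down +; off-color product +
(D) is the only candidate with no mismatches.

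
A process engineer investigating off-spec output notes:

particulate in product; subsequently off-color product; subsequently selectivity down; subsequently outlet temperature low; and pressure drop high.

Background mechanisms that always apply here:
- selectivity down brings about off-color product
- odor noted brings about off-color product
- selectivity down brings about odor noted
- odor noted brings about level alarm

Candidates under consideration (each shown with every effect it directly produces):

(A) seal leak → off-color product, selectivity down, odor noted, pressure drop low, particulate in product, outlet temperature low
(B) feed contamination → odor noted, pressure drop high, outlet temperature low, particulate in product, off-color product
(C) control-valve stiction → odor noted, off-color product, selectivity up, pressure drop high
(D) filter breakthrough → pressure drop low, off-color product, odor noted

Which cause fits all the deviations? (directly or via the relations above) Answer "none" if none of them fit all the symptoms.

none

For each candidate, compare predicted effects to what was observed:
(A) seal leak — particulate in product +; off-color product +; selectivity down +; outlet temperature low +; pressure drop high -
(B) feed contamination — particulate in product +; off-color product +; selectivity down -; outlet temperature low +; pressure drop high +
(C) control-valve stiction — particulate in product -; off-color product +; selectivity down -; outlet temperature low -; pressure drop high +
(D) filter breakthrough — particulate in product -; off-color product +; selectivity down -; outlet temperature low -; pressure drop high -
None of the listed candidates fits everything.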